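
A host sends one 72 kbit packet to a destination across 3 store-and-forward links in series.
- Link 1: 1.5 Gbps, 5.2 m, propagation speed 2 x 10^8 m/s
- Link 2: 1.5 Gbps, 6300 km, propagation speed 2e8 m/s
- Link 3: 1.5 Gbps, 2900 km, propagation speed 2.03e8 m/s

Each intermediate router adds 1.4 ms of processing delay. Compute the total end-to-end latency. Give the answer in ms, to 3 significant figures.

48.7 ms

L = 72000 bits.
Transmission delay per hop = L/R = 72000/1500000000 = 0.048 ms; 3 hops → 0.144 ms.
Propagation delays (d/s per hop): 2.6e-05, 31.5, 14.2857 ms; sum = 45.7857 ms.
Processing at 2 router(s): 2 × 1.4 ms = 2.8 ms.
End-to-end = 48.7 ms.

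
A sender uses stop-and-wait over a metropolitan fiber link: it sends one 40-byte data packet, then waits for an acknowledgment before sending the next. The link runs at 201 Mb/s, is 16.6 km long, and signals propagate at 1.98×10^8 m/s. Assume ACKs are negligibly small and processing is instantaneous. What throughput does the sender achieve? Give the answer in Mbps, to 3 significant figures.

t_tx = L/R = 320/201000000 = 1.59204e-06 s.
t_prop = 16600/198000000 = 8.38384e-05 s; RTT = 0.000167677 s.
Cycle = t_tx + RTT = 0.000169269 s.
Throughput = L / cycle = 320 / 0.000169269 = 1.89 Mbps.

1.89 Mbps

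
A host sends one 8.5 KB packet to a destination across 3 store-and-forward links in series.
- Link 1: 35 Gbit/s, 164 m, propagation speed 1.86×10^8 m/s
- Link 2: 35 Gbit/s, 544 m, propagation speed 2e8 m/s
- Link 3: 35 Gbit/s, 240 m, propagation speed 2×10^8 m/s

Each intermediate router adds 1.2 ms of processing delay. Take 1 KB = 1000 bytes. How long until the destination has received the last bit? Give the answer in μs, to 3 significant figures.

L = 68000 bits.
Transmission delay per hop = L/R = 68000/35000000000 = 1.94286 μs; 3 hops → 5.82857 μs.
Propagation delays (d/s per hop): 0.88172, 2.72, 1.2 μs; sum = 4.80172 μs.
Processing at 2 router(s): 2 × 1.2 ms = 2400 μs.
End-to-end = 2410 μs.

2410 μs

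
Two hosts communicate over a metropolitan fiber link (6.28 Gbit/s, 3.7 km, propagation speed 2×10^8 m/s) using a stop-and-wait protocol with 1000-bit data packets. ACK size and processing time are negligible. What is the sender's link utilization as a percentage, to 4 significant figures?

t_tx = L/R = 1000/6280000000 = 1.59236e-07 s.
t_prop = 3700/200000000 = 1.85e-05 s; RTT = 3.7e-05 s.
Cycle = t_tx + RTT = 3.71592e-05 s.
Utilization = t_tx / cycle = 1.59236e-07/3.71592e-05 = 0.4285 %.

0.4285 %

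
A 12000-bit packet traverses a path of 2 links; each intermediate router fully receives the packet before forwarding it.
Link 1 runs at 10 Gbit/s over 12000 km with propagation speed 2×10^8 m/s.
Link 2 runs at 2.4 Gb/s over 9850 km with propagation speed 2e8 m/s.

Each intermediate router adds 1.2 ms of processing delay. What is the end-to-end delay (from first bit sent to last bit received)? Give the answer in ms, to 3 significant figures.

110 ms

Transmission delays (L/R per hop): 0.0012, 0.005 ms; sum = 0.0062 ms.
Propagation delays (d/s per hop): 60, 49.25 ms; sum = 109.25 ms.
Processing at 1 router(s): 1 × 1.2 ms = 1.2 ms.
End-to-end = 110 ms.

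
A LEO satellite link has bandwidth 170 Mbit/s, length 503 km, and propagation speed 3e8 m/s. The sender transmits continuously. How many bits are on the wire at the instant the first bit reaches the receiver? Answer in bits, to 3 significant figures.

Propagation delay = 503000 / 300000000 = 0.00167667 s.
BDP = R × t_prop = 170000000 × 0.00167667 = 285033 bits.

285000 bits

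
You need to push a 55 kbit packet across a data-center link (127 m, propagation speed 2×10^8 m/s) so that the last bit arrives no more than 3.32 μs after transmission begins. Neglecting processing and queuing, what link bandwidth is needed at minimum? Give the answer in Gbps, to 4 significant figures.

Propagation delay = 127 / 200000000 = 0.635 μs.
Transmission budget = 3.32 − 0.635 = 2.685 μs.
R ≥ L / t_tx = 55000 bits / 2.685e-06 s = 20.48 Gbps.

20.48 Gbps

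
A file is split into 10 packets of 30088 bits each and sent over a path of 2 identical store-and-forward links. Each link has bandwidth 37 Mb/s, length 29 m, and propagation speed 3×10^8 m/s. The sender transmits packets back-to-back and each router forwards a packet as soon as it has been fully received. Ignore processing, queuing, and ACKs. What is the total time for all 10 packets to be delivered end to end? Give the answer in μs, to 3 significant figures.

8950 μs

Per-hop transmission t_tx = L/R = 30088/37000000 = 813.189 μs.
Per-hop propagation t_prop = 29/300000000 = 0.0966667 μs.
Pipeline fill: first packet needs 2·t_tx to clear all hops; remaining 9 packets each add one t_tx.
Total = (2+10-1)·t_tx + 2·t_prop = 11·813.189 + 2·0.0966667 = 8950 μs.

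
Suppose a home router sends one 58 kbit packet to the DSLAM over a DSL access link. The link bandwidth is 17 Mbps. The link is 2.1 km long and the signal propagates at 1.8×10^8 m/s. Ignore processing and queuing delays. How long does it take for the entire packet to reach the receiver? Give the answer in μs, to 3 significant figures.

3420 μs

L = 58000 bits.
Transmission delay = L/R = 58000 / 17000000 = 3411.76 μs.
Propagation delay = d/s = 2100 m / 180000000 m/s = 11.6667 μs.
Total = 3420 μs.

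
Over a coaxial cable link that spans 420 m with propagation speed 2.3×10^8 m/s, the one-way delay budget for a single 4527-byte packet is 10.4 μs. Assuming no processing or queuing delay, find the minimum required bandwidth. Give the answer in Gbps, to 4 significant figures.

4.224 Gbps

L = 36216 bits.
Propagation delay = 420 / 2.3e+08 = 1.82609 μs.
Transmission budget = 10.4 − 1.82609 = 8.57391 μs.
R ≥ L / t_tx = 36216 bits / 8.57391e-06 s = 4.224 Gbps.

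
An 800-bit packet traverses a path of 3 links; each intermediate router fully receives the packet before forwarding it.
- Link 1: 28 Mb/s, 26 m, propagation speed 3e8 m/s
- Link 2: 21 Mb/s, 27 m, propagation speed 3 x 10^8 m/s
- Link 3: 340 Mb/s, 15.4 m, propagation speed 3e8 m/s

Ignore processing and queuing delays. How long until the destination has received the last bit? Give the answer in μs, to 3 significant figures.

Transmission delays (L/R per hop): 28.5714, 38.0952, 2.35294 μs; sum = 69.0196 μs.
Propagation delays (d/s per hop): 0.0866667, 0.09, 0.0513333 μs; sum = 0.228 μs.
End-to-end = 69.2 μs.

69.2 μs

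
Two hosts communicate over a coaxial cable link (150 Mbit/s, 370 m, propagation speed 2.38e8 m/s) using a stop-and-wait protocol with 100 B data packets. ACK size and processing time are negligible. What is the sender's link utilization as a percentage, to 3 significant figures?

t_tx = L/R = 800/150000000 = 5.33333e-06 s.
t_prop = 370/238000000 = 1.55462e-06 s; RTT = 3.10924e-06 s.
Cycle = t_tx + RTT = 8.44258e-06 s.
Utilization = t_tx / cycle = 5.33333e-06/8.44258e-06 = 63.2 %.

63.2 %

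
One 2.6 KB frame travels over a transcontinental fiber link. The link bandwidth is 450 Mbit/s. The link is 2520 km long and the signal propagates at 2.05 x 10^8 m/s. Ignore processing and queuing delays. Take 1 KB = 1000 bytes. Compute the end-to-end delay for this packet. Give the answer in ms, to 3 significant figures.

L = 20800 bits.
Transmission delay = L/R = 20800 / 450000000 = 0.0462222 ms.
Propagation delay = d/s = 2520000 m / 2.05e+08 m/s = 12.2927 ms.
Total = 12.3 ms.

12.3 ms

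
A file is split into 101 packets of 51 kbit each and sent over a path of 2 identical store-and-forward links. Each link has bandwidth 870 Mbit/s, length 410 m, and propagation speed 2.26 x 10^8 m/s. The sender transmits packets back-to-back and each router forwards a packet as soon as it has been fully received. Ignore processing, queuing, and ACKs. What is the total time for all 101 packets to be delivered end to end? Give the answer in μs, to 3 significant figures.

Per-hop transmission t_tx = L/R = 51000/870000000 = 58.6207 μs.
Per-hop propagation t_prop = 410/2.26e+08 = 1.81416 μs.
Pipeline fill: first packet needs 2·t_tx to clear all hops; remaining 100 packets each add one t_tx.
Total = (2+101-1)·t_tx + 2·t_prop = 102·58.6207 + 2·1.81416 = 5980 μs.

5980 μs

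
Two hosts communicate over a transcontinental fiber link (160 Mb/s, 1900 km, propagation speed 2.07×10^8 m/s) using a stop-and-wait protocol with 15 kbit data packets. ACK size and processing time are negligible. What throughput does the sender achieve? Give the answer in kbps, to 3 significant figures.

t_tx = L/R = 15000/160000000 = 9.375e-05 s.
t_prop = 1900000/2.07e+08 = 0.00917874 s; RTT = 0.0183575 s.
Cycle = t_tx + RTT = 0.0184512 s.
Throughput = L / cycle = 15000 / 0.0184512 = 813 kbps.

813 kbps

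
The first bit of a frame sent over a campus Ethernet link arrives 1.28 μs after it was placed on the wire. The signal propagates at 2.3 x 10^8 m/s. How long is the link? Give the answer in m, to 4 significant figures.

294.4 m

d = s × t_prop = 2.3e+08 × 1.28e-06 = 294.4 m.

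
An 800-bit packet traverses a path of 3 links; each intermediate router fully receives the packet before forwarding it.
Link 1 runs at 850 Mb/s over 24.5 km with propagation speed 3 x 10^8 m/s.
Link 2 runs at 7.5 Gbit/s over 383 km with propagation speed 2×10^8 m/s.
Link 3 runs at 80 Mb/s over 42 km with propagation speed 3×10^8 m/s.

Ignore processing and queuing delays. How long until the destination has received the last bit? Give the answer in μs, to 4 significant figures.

Transmission delays (L/R per hop): 0.941176, 0.106667, 10 μs; sum = 11.0478 μs.
Propagation delays (d/s per hop): 81.6667, 1915, 140 μs; sum = 2136.67 μs.
End-to-end = 2148 μs.

2148 μs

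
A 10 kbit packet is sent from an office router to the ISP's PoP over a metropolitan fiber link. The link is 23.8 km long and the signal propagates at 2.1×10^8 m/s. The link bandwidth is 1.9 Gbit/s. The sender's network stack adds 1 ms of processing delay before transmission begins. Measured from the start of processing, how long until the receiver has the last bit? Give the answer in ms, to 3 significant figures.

1.12 ms

L = 10000 bits.
Transmission delay = L/R = 10000 / 1900000000 = 0.00526316 ms.
Propagation delay = d/s = 23800 m / 210000000 m/s = 0.113333 ms.
Plus processing delay 1 ms = 1 ms.
Total = 1.12 ms.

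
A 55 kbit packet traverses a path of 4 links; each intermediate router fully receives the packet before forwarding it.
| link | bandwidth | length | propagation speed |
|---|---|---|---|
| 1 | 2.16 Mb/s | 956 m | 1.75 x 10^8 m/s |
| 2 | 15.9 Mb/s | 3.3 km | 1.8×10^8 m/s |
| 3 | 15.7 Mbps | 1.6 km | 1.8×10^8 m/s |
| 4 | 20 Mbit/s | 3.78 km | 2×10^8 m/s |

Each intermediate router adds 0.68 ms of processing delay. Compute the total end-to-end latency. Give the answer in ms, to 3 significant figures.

37.3 ms

L = 55000 bits.
Transmission delays (L/R per hop): 25.463, 3.45912, 3.50318, 2.75 ms; sum = 35.1753 ms.
Propagation delays (d/s per hop): 0.00546286, 0.0183333, 0.00888889, 0.0189 ms; sum = 0.0515851 ms.
Processing at 3 router(s): 3 × 0.68 ms = 2.04 ms.
End-to-end = 37.3 ms.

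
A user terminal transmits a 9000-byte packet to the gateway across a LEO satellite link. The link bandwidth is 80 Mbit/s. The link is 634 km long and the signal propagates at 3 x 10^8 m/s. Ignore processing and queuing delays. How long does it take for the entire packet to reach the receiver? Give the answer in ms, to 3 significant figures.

L = 9000 × 8 = 72000 bits.
Transmission delay = L/R = 72000 / 80000000 = 0.9 ms.
Propagation delay = d/s = 634000 m / 300000000 m/s = 2.11333 ms.
Total = 3.01 ms.

3.01 ms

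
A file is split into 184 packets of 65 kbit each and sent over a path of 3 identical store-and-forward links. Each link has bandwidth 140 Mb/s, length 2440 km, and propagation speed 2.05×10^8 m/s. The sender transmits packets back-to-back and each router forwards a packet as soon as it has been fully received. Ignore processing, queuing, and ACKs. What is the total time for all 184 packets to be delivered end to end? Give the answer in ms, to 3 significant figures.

Per-hop transmission t_tx = L/R = 65000/140000000 = 0.464286 ms.
Per-hop propagation t_prop = 2440000/2.05e+08 = 11.9024 ms.
Pipeline fill: first packet needs 3·t_tx to clear all hops; remaining 183 packets each add one t_tx.
Total = (3+184-1)·t_tx + 3·t_prop = 186·0.464286 + 3·11.9024 = 122 ms.

122 ms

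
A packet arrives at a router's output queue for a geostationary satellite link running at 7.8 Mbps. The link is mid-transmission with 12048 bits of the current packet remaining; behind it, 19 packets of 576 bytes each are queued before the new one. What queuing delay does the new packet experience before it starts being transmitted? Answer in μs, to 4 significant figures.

Each queued packet: L/R = 4608/7800000 = 590.769 μs.
19 queued → 11224.6 μs.
Plus remaining 12048 bits of current packet: 1544.62 μs.
Queuing delay = 12770 μs.

12770 μs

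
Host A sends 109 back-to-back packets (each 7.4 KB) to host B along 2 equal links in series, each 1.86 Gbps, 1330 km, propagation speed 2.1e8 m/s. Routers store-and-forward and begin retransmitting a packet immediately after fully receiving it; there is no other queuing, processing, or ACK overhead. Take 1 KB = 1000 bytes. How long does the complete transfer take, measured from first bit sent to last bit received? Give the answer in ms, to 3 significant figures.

16.2 ms

Per-hop transmission t_tx = L/R = 59200/1860000000 = 0.031828 ms.
Per-hop propagation t_prop = 1330000/210000000 = 6.33333 ms.
Pipeline fill: first packet needs 2·t_tx to clear all hops; remaining 108 packets each add one t_tx.
Total = (2+109-1)·t_tx + 2·t_prop = 110·0.031828 + 2·6.33333 = 16.2 ms.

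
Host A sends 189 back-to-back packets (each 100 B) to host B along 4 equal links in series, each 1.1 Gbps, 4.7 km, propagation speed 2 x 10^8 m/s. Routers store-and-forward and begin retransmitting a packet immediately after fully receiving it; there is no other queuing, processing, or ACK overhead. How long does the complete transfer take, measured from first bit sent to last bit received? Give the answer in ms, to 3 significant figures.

0.234 ms

Per-hop transmission t_tx = L/R = 800/1100000000 = 0.000727273 ms.
Per-hop propagation t_prop = 4700/200000000 = 0.0235 ms.
Pipeline fill: first packet needs 4·t_tx to clear all hops; remaining 188 packets each add one t_tx.
Total = (4+189-1)·t_tx + 4·t_prop = 192·0.000727273 + 4·0.0235 = 0.234 ms.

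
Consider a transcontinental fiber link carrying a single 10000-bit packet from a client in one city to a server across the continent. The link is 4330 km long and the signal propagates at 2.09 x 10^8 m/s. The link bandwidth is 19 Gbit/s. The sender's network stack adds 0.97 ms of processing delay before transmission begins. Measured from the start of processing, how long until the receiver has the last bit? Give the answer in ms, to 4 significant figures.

21.69 ms

Transmission delay = L/R = 10000 / 19000000000 = 0.000526316 ms.
Propagation delay = d/s = 4330000 m / 209000000 m/s = 20.7177 ms.
Plus processing delay 0.97 ms = 0.97 ms.
Total = 21.69 ms.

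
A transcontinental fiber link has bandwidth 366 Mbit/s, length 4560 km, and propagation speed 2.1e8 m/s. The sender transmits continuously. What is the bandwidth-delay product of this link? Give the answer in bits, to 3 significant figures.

Propagation delay = 4560000 / 210000000 = 0.0217143 s.
BDP = R × t_prop = 366000000 × 0.0217143 = 7947430 bits.

7950000 bits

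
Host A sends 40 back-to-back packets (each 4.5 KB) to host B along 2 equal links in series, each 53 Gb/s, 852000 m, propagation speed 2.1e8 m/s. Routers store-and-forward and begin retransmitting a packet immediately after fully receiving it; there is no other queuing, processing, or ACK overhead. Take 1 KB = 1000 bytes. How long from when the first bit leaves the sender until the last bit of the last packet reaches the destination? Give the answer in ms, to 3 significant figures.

8.14 ms

Per-hop transmission t_tx = L/R = 36000/53000000000 = 0.000679245 ms.
Per-hop propagation t_prop = 852000/210000000 = 4.05714 ms.
Pipeline fill: first packet needs 2·t_tx to clear all hops; remaining 39 packets each add one t_tx.
Total = (2+40-1)·t_tx + 2·t_prop = 41·0.000679245 + 2·4.05714 = 8.14 ms.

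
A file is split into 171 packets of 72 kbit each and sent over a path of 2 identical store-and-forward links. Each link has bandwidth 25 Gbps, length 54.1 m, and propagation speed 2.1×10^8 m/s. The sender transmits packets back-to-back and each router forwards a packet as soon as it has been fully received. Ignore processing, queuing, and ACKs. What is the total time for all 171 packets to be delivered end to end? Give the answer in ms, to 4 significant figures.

Per-hop transmission t_tx = L/R = 72000/25000000000 = 0.00288 ms.
Per-hop propagation t_prop = 54.1/210000000 = 0.000257619 ms.
Pipeline fill: first packet needs 2·t_tx to clear all hops; remaining 170 packets each add one t_tx.
Total = (2+171-1)·t_tx + 2·t_prop = 172·0.00288 + 2·0.000257619 = 0.4959 ms.

0.4959 ms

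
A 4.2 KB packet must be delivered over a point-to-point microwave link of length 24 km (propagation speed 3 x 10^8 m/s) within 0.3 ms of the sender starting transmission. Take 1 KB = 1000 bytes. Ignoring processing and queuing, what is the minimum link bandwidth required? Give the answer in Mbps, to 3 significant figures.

L = 33600 bits.
Propagation delay = 24000 / 300000000 = 0.08 ms.
Transmission budget = 0.3 − 0.08 = 0.22 ms.
R ≥ L / t_tx = 33600 bits / 0.00022 s = 153 Mbps.

153 Mbps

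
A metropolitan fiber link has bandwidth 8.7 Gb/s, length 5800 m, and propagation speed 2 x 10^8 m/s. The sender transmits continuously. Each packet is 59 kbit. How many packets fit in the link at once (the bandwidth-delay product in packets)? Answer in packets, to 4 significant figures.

Propagation delay = 5800 / 200000000 = 2.9e-05 s.
BDP = R × t_prop = 8700000000 × 2.9e-05 = 252300 bits.
In packets of 59000 bits: 4.276 packets.

4.276 packets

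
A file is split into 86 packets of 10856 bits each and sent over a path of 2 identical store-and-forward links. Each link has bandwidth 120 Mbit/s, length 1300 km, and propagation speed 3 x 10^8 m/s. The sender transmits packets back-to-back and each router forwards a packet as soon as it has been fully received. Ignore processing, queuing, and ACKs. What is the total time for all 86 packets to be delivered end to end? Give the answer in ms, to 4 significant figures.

16.54 ms

Per-hop transmission t_tx = L/R = 10856/120000000 = 0.0904667 ms.
Per-hop propagation t_prop = 1300000/300000000 = 4.33333 ms.
Pipeline fill: first packet needs 2·t_tx to clear all hops; remaining 85 packets each add one t_tx.
Total = (2+86-1)·t_tx + 2·t_prop = 87·0.0904667 + 2·4.33333 = 16.54 ms.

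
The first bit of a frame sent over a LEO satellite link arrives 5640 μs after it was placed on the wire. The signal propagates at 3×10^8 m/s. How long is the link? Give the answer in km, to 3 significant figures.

d = s × t_prop = 300000000 × 0.00564 = 1690 km.

1690 km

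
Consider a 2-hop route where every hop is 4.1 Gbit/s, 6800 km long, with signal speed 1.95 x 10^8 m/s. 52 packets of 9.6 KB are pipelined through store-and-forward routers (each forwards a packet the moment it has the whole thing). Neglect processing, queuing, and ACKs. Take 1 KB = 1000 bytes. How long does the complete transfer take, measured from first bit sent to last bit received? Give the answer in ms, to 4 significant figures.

70.74 ms

Per-hop transmission t_tx = L/R = 76800/4.1e+09 = 0.0187317 ms.
Per-hop propagation t_prop = 6800000/195000000 = 34.8718 ms.
Pipeline fill: first packet needs 2·t_tx to clear all hops; remaining 51 packets each add one t_tx.
Total = (2+52-1)·t_tx + 2·t_prop = 53·0.0187317 + 2·34.8718 = 70.74 ms.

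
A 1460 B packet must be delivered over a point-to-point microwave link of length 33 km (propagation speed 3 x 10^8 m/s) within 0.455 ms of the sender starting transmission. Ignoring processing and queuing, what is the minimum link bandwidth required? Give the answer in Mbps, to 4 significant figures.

33.86 Mbps

L = 11680 bits.
Propagation delay = 33000 / 300000000 = 0.11 ms.
Transmission budget = 0.455 − 0.11 = 0.345 ms.
R ≥ L / t_tx = 11680 bits / 0.000345 s = 33.86 Mbps.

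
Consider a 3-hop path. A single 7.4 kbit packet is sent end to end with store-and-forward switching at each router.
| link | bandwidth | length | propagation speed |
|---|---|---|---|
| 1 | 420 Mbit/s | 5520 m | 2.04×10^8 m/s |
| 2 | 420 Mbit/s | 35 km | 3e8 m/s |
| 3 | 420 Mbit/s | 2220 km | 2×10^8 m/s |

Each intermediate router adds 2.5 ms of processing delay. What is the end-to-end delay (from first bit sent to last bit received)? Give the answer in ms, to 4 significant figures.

L = 7400 bits.
Transmission delay per hop = L/R = 7400/420000000 = 0.017619 ms; 3 hops → 0.0528571 ms.
Propagation delays (d/s per hop): 0.0270588, 0.116667, 11.1 ms; sum = 11.2437 ms.
Processing at 2 router(s): 2 × 2.5 ms = 5 ms.
End-to-end = 16.30 ms.

16.30 ms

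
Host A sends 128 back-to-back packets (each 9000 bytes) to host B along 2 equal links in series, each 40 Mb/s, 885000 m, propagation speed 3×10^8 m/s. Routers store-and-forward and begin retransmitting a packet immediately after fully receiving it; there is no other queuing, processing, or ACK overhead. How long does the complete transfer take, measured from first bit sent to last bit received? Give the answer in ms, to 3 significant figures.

Per-hop transmission t_tx = L/R = 72000/40000000 = 1.8 ms.
Per-hop propagation t_prop = 885000/300000000 = 2.95 ms.
Pipeline fill: first packet needs 2·t_tx to clear all hops; remaining 127 packets each add one t_tx.
Total = (2+128-1)·t_tx + 2·t_prop = 129·1.8 + 2·2.95 = 238 ms.

238 ms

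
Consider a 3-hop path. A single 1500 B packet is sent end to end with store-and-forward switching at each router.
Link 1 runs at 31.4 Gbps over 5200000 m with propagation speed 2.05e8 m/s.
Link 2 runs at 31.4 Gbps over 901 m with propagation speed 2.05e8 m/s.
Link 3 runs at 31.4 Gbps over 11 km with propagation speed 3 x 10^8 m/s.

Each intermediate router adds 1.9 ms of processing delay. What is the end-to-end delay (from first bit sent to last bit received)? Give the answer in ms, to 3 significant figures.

29.2 ms

L = 1500 × 8 = 12000 bits.
Transmission delay per hop = L/R = 12000/31400000000 = 0.000382166 ms; 3 hops → 0.0011465 ms.
Propagation delays (d/s per hop): 25.3659, 0.00439512, 0.0366667 ms; sum = 25.4069 ms.
Processing at 2 router(s): 2 × 1.9 ms = 3.8 ms.
End-to-end = 29.2 ms.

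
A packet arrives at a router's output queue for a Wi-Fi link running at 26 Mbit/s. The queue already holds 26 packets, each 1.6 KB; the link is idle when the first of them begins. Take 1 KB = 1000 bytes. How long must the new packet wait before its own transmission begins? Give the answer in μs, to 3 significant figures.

Each queued packet: L/R = 12800/26000000 = 492.308 μs.
26 queued → 12800 μs.
Queuing delay = 12800 μs.

12800 μs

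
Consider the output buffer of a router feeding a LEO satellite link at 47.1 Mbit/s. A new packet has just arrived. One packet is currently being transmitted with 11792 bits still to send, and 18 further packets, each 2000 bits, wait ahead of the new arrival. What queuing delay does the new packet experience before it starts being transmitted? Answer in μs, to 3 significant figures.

Each queued packet: L/R = 2000/47100000 = 42.4628 μs.
18 queued → 764.331 μs.
Plus remaining 11792 bits of current packet: 250.361 μs.
Queuing delay = 1010 μs.

1010 μs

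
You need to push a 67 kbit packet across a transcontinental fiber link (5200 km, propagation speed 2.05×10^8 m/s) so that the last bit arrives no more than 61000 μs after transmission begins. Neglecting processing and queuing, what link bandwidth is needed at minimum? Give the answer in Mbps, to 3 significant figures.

Propagation delay = 5200000 / 2.05e+08 = 25365.9 μs.
Transmission budget = 61000 − 25365.9 = 35634.1 μs.
R ≥ L / t_tx = 67000 bits / 0.0356341 s = 1.88 Mbps.

1.88 Mbps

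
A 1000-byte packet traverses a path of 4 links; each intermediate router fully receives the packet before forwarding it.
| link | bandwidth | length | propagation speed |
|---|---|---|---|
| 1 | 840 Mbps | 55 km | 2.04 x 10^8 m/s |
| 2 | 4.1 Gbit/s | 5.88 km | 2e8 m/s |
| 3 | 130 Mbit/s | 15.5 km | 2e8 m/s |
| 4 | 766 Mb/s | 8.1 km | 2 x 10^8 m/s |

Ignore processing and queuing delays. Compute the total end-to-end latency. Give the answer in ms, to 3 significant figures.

0.500 ms

L = 1000 × 8 = 8000 bits.
Transmission delays (L/R per hop): 0.00952381, 0.00195122, 0.0615385, 0.0104439 ms; sum = 0.0834574 ms.
Propagation delays (d/s per hop): 0.269608, 0.0294, 0.0775, 0.0405 ms; sum = 0.417008 ms.
End-to-end = 0.500 ms.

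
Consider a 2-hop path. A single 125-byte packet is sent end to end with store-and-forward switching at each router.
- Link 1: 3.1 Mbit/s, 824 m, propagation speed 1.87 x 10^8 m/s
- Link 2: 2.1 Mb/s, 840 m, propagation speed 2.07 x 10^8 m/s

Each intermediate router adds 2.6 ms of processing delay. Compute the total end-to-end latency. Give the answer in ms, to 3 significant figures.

3.41 ms

L = 125 × 8 = 1000 bits.
Transmission delays (L/R per hop): 0.322581, 0.47619 ms; sum = 0.798771 ms.
Propagation delays (d/s per hop): 0.00440642, 0.00405797 ms; sum = 0.00846439 ms.
Processing at 1 router(s): 1 × 2.6 ms = 2.6 ms.
End-to-end = 3.41 ms.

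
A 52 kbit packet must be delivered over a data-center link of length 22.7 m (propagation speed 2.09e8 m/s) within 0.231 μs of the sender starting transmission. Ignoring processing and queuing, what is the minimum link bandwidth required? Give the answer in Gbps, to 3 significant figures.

Propagation delay = 22.7 / 209000000 = 0.108612 μs.
Transmission budget = 0.231 − 0.108612 = 0.122388 μs.
R ≥ L / t_tx = 52000 bits / 1.22388e-07 s = 425 Gbps.

425 Gbps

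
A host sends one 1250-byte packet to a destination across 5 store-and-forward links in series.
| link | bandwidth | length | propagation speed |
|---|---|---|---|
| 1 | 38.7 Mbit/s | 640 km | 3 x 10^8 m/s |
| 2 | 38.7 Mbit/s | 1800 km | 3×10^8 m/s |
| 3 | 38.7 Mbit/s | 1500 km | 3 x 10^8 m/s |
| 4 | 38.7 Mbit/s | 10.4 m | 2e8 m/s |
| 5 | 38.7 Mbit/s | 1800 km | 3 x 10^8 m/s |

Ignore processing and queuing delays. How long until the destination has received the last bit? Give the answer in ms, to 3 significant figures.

L = 1250 × 8 = 10000 bits.
Transmission delay per hop = L/R = 10000/38700000 = 0.258398 ms; 5 hops → 1.29199 ms.
Propagation delays (d/s per hop): 2.13333, 6, 5, 5.2e-05, 6 ms; sum = 19.1334 ms.
End-to-end = 20.4 ms.

20.4 ms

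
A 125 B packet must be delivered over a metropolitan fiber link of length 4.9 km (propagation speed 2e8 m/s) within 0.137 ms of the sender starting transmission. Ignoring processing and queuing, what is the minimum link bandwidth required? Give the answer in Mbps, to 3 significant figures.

L = 1000 bits.
Propagation delay = 4900 / 200000000 = 0.0245 ms.
Transmission budget = 0.137 − 0.0245 = 0.1125 ms.
R ≥ L / t_tx = 1000 bits / 0.0001125 s = 8.89 Mbps.

8.89 Mbps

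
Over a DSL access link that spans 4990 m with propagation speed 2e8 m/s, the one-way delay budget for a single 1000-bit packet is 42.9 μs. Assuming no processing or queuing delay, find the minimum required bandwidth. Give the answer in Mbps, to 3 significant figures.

Propagation delay = 4990 / 200000000 = 24.95 μs.
Transmission budget = 42.9 − 24.95 = 17.95 μs.
R ≥ L / t_tx = 1000 bits / 1.795e-05 s = 55.7 Mbps.

55.7 Mbps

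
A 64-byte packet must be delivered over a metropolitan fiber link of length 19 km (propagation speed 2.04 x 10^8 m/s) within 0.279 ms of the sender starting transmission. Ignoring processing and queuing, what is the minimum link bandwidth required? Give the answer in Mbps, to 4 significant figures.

2.755 Mbps

L = 512 bits.
Propagation delay = 19000 / 204000000 = 0.0931373 ms.
Transmission budget = 0.279 − 0.0931373 = 0.185863 ms.
R ≥ L / t_tx = 512 bits / 0.000185863 s = 2.755 Mbps.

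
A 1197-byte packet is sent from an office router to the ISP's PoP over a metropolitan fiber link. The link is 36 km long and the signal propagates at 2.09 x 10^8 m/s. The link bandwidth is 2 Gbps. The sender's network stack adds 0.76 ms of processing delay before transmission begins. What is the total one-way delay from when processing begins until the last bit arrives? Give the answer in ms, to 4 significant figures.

0.9370 ms

L = 1197 × 8 = 9576 bits.
Transmission delay = L/R = 9576 / 2000000000 = 0.004788 ms.
Propagation delay = d/s = 36000 m / 209000000 m/s = 0.172249 ms.
Plus processing delay 0.76 ms = 0.76 ms.
Total = 0.9370 ms.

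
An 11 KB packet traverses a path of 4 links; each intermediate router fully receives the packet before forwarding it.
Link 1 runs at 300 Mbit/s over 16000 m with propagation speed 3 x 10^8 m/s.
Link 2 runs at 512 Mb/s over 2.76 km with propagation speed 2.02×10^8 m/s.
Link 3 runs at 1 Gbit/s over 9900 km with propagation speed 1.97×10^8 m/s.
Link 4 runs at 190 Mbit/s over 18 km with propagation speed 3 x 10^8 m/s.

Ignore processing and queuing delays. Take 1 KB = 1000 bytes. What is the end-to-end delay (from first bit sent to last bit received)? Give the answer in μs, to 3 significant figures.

L = 88000 bits.
Transmission delays (L/R per hop): 293.333, 171.875, 88, 463.158 μs; sum = 1016.37 μs.
Propagation delays (d/s per hop): 53.3333, 13.6634, 50253.8, 60 μs; sum = 50380.8 μs.
End-to-end = 51400 μs.

51400 μs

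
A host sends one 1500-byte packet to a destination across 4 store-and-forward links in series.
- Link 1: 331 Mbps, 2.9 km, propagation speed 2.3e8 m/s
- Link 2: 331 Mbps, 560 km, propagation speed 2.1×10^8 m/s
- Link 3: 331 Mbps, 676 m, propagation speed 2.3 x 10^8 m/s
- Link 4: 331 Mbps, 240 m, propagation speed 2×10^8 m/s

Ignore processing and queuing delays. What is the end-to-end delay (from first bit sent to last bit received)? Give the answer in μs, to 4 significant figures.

2828 μs

L = 1500 × 8 = 12000 bits.
Transmission delay per hop = L/R = 12000/331000000 = 36.2538 μs; 4 hops → 145.015 μs.
Propagation delays (d/s per hop): 12.6087, 2666.67, 2.93913, 1.2 μs; sum = 2683.41 μs.
End-to-end = 2828 μs.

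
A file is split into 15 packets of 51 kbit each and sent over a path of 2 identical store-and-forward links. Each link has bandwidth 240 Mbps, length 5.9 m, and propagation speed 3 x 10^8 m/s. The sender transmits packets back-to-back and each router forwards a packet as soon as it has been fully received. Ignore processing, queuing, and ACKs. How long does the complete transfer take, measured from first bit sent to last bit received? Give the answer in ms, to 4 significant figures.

Per-hop transmission t_tx = L/R = 51000/240000000 = 0.2125 ms.
Per-hop propagation t_prop = 5.9/300000000 = 1.96667e-05 ms.
Pipeline fill: first packet needs 2·t_tx to clear all hops; remaining 14 packets each add one t_tx.
Total = (2+15-1)·t_tx + 2·t_prop = 16·0.2125 + 2·1.96667e-05 = 3.400 ms.

3.400 ms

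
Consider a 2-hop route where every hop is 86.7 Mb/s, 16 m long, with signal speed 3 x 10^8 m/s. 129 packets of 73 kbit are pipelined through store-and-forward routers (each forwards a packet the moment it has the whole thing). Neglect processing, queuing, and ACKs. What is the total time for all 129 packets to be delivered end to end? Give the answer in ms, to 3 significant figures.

Per-hop transmission t_tx = L/R = 73000/86700000 = 0.841984 ms.
Per-hop propagation t_prop = 16/300000000 = 5.33333e-05 ms.
Pipeline fill: first packet needs 2·t_tx to clear all hops; remaining 128 packets each add one t_tx.
Total = (2+129-1)·t_tx + 2·t_prop = 130·0.841984 + 2·5.33333e-05 = 109 ms.

109 ms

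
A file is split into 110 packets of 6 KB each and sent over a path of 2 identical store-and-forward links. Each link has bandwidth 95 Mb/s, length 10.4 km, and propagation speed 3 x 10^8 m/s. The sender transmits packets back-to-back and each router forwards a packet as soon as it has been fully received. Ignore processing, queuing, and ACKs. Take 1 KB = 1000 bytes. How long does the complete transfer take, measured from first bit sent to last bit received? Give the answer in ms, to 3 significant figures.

Per-hop transmission t_tx = L/R = 48000/95000000 = 0.505263 ms.
Per-hop propagation t_prop = 10400/300000000 = 0.0346667 ms.
Pipeline fill: first packet needs 2·t_tx to clear all hops; remaining 109 packets each add one t_tx.
Total = (2+110-1)·t_tx + 2·t_prop = 111·0.505263 + 2·0.0346667 = 56.2 ms.

56.2 ms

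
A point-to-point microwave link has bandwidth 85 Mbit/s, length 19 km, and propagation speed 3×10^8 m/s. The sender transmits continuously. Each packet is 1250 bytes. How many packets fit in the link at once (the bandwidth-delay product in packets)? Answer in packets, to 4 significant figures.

Propagation delay = 19000 / 300000000 = 6.33333e-05 s.
BDP = R × t_prop = 85000000 × 6.33333e-05 = 5383.33 bits.
In packets of 10000 bits: 0.5383 packets.

0.5383 packets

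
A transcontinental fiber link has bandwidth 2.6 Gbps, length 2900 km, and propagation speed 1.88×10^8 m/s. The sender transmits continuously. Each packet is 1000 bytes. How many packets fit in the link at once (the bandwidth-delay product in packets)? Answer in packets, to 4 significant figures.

5013 packets

Propagation delay = 2900000 / 188000000 = 0.0154255 s.
BDP = R × t_prop = 2600000000 × 0.0154255 = 40106400 bits.
In packets of 8000 bits: 5013 packets.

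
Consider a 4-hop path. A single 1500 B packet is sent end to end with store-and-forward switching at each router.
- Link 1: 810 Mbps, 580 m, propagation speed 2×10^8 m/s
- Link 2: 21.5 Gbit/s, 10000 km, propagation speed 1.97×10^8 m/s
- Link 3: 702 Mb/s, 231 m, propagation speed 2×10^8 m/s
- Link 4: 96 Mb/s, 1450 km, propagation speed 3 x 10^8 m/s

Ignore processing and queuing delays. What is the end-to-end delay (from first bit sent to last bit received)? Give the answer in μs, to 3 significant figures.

55800 μs

L = 1500 × 8 = 12000 bits.
Transmission delays (L/R per hop): 14.8148, 0.55814, 17.094, 125 μs; sum = 157.467 μs.
Propagation delays (d/s per hop): 2.9, 50761.4, 1.155, 4833.33 μs; sum = 55598.8 μs.
End-to-end = 55800 μs.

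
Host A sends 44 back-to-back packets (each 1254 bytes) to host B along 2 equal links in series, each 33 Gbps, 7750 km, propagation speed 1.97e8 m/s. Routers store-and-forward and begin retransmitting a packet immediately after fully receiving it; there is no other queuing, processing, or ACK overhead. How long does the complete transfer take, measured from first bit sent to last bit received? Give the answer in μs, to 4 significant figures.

Per-hop transmission t_tx = L/R = 10032/33000000000 = 0.304 μs.
Per-hop propagation t_prop = 7750000/197000000 = 39340.1 μs.
Pipeline fill: first packet needs 2·t_tx to clear all hops; remaining 43 packets each add one t_tx.
Total = (2+44-1)·t_tx + 2·t_prop = 45·0.304 + 2·39340.1 = 78690 μs.

78690 μs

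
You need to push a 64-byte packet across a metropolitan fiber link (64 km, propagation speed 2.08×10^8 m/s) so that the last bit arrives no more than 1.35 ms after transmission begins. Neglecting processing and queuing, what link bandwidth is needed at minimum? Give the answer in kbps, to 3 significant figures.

L = 512 bits.
Propagation delay = 64000 / 208000000 = 0.307692 ms.
Transmission budget = 1.35 − 0.307692 = 1.04231 ms.
R ≥ L / t_tx = 512 bits / 0.00104231 s = 491 kbps.

491 kbps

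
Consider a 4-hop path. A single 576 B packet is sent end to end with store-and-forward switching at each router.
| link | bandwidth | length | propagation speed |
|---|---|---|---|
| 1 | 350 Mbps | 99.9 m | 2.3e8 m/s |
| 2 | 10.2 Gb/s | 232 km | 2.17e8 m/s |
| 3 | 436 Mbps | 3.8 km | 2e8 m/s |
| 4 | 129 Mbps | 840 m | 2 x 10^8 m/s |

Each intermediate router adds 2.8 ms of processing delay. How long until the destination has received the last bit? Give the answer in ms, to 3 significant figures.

9.55 ms

L = 576 × 8 = 4608 bits.
Transmission delays (L/R per hop): 0.0131657, 0.000451765, 0.0105688, 0.0357209 ms; sum = 0.0599072 ms.
Propagation delays (d/s per hop): 0.000434348, 1.06912, 0.019, 0.0042 ms; sum = 1.09276 ms.
Processing at 3 router(s): 3 × 2.8 ms = 8.4 ms.
End-to-end = 9.55 ms.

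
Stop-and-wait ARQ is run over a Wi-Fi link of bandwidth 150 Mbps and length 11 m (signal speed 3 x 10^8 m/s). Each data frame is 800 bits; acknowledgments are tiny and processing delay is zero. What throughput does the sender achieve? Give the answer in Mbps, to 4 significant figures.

148.0 Mbps

t_tx = L/R = 800/150000000 = 5.33333e-06 s.
t_prop = 11/300000000 = 3.66667e-08 s; RTT = 7.33333e-08 s.
Cycle = t_tx + RTT = 5.40667e-06 s.
Throughput = L / cycle = 800 / 5.40667e-06 = 148.0 Mbps.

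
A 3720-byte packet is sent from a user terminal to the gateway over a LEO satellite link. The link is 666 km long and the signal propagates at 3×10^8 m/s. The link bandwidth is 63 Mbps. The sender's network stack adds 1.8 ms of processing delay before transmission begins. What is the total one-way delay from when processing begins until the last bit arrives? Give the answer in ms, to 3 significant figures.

L = 3720 × 8 = 29760 bits.
Transmission delay = L/R = 29760 / 63000000 = 0.472381 ms.
Propagation delay = d/s = 666000 m / 300000000 m/s = 2.22 ms.
Plus processing delay 1.8 ms = 1.8 ms.
Total = 4.49 ms.

4.49 ms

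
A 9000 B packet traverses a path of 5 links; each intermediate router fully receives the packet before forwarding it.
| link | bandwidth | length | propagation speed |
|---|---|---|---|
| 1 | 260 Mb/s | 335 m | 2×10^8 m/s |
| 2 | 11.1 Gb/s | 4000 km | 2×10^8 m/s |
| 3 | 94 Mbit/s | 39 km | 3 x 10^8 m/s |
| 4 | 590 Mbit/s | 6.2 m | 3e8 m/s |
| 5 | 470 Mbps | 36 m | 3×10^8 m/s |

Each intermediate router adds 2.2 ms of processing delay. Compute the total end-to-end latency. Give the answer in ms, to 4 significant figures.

30.26 ms

L = 9000 × 8 = 72000 bits.
Transmission delays (L/R per hop): 0.276923, 0.00648649, 0.765957, 0.122034, 0.153191 ms; sum = 1.32459 ms.
Propagation delays (d/s per hop): 0.001675, 20, 0.13, 2.06667e-05, 0.00012 ms; sum = 20.1318 ms.
Processing at 4 router(s): 4 × 2.2 ms = 8.8 ms.
End-to-end = 30.26 ms.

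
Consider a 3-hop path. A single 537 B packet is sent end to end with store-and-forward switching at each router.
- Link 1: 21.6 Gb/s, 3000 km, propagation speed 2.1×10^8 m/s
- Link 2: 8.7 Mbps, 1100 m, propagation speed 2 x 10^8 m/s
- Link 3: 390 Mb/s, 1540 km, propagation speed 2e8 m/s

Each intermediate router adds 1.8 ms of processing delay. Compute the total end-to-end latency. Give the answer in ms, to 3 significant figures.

L = 537 × 8 = 4296 bits.
Transmission delays (L/R per hop): 0.000198889, 0.493793, 0.0110154 ms; sum = 0.505007 ms.
Propagation delays (d/s per hop): 14.2857, 0.0055, 7.7 ms; sum = 21.9912 ms.
Processing at 2 router(s): 2 × 1.8 ms = 3.6 ms.
End-to-end = 26.1 ms.

26.1 ms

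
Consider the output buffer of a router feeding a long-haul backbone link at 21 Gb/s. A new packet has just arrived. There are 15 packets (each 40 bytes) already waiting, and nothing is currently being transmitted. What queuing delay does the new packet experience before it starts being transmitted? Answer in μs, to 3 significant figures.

Each queued packet: L/R = 320/21000000000 = 0.0152381 μs.
15 queued → 0.228571 μs.
Queuing delay = 0.229 μs.

0.229 μs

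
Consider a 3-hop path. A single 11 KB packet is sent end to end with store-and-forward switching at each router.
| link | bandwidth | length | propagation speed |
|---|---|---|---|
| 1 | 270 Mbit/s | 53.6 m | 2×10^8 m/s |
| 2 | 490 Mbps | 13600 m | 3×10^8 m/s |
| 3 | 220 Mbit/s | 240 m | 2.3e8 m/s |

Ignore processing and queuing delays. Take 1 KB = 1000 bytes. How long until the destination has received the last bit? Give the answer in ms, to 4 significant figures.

0.9522 ms

L = 88000 bits.
Transmission delays (L/R per hop): 0.325926, 0.179592, 0.4 ms; sum = 0.905518 ms.
Propagation delays (d/s per hop): 0.000268, 0.0453333, 0.00104348 ms; sum = 0.0466448 ms.
End-to-end = 0.9522 ms.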